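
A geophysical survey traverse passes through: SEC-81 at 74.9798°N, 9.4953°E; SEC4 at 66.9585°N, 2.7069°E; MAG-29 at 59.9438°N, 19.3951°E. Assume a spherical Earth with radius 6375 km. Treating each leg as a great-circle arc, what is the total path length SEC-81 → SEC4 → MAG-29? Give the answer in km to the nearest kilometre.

2057 km

SEC-81→SEC4: c = 0.145005 rad, d = 924.41 km
SEC4→MAG-29: c = 0.177669 rad, d = 1132.64 km
Total = 924.41 + 1132.64 = 2057.05 km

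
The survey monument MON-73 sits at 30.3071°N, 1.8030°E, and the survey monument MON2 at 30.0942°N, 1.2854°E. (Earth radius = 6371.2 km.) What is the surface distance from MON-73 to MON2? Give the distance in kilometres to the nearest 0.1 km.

55.1 km

Δφ = -0.2129°,  Δλ = -0.5176°
a = sin²(Δφ/2) + cos φ₁ cos φ₂ sin²(Δλ/2) = 0.000019
c = 2·arcsin(√a) = 0.008647 rad = 0.4954°
d = R·c = 6371.2 × 0.008647 = 55.1 km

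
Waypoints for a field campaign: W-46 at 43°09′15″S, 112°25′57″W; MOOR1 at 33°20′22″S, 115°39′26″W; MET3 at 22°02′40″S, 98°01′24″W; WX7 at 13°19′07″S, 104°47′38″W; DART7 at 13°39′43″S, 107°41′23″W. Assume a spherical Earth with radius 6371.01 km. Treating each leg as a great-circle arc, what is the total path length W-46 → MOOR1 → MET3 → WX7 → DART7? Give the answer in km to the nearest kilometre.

4786 km

W-46: φ = -43.15417°, λ = -112.43250°
MOOR1: φ = -33.33944°, λ = -115.65722°
MET3: φ = -22.04444°, λ = -98.02333°
WX7: φ = -13.31861°, λ = -104.79389°
DART7: φ = -13.66194°, λ = -107.68972°
W-46→MOOR1: c = 0.176871 rad, d = 1126.85 km
MOOR1→MET3: c = 0.335499 rad, d = 2137.47 km
MET3→WX7: c = 0.189304 rad, d = 1206.06 km
WX7→DART7: c = 0.049511 rad, d = 315.43 km
Total = 1126.85 + 2137.47 + 1206.06 + 315.43 = 4785.80 km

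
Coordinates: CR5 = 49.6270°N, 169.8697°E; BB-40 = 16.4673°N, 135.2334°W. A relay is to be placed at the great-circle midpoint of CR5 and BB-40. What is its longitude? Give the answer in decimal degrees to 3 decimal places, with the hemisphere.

Bx = cos φ₂ cos Δλ = 0.551462,  By = cos φ₂ sin Δλ = 0.784561
φₘ = atan2(sin φ₁ + sin φ₂, √((cos φ₁ + Bx)² + By²)) = 36.10793°
λₘ = λ₁ + atan2(By, cos φ₁ + Bx) = -156.93661°

156.937°W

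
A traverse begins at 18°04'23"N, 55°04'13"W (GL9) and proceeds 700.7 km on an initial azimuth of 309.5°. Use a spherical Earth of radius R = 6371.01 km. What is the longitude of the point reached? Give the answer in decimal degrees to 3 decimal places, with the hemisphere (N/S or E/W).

60.312°W

GL9: φ = +18.07306°, λ = -55.07028°
δ = d/R = 700.7/6371.01 = 0.109983 rad
φ₂ = arcsin(sin φ₁ cos δ + cos φ₁ sin δ cos θ)
   = arcsin(0.31023·0.99396 + 0.95066·0.10976·0.63608) = 22.00744°
λ₂ = λ₁ + atan2(sin θ sin δ cos φ₁, cos δ − sin φ₁ sin φ₂) = -60.31158°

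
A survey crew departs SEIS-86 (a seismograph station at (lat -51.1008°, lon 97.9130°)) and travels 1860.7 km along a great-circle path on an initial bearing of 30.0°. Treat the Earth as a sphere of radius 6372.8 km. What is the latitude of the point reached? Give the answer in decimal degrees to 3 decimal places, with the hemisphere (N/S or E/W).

36.070°S

δ = d/R = 1860.7/6372.8 = 0.291975 rad
φ₂ = arcsin(sin φ₁ cos δ + cos φ₁ sin δ cos θ)
   = arcsin(-0.77825·0.95768 + 0.62795·0.28784·0.86603) = -36.07032°
λ₂ = λ₁ + atan2(sin θ sin δ cos φ₁, cos δ − sin φ₁ sin φ₂) = 108.16958°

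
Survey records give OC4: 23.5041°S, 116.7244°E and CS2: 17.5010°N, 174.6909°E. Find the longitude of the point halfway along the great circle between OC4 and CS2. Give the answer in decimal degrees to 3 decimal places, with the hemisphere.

Bx = cos φ₂ cos Δλ = 0.505863,  By = cos φ₂ sin Δλ = 0.808498
φₘ = atan2(sin φ₁ + sin φ₂, √((cos φ₁ + Bx)² + By²)) = -3.43011°
λₘ = λ₁ + atan2(By, cos φ₁ + Bx) = 146.32991°

146.330°E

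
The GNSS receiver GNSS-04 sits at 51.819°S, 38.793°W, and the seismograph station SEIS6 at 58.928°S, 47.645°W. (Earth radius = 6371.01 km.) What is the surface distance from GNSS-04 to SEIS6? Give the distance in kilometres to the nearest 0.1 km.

Δφ = -7.1090°,  Δλ = -8.8520°
a = sin²(Δφ/2) + cos φ₁ cos φ₂ sin²(Δλ/2) = 0.005744
c = 2·arcsin(√a) = 0.151720 rad = 8.6929°
d = R·c = 6371.01 × 0.151720 = 966.6 km

966.6 km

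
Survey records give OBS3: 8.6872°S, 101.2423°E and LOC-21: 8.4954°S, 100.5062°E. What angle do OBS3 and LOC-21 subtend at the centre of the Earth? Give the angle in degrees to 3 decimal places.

Δφ = 0.1918°,  Δλ = -0.7361°
a = sin²(Δφ/2) + cos φ₁ cos φ₂ sin²(Δλ/2) = 0.000043
c = 2·arcsin(√a) = 0.013137 rad = 0.7527°

0.753°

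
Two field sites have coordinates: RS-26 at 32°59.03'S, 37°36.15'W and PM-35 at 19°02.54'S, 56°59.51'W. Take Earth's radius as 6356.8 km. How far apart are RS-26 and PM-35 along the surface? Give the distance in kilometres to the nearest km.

RS-26: φ = -32.98383°, λ = -37.60250°
PM-35: φ = -19.04233°, λ = -56.99183°
Δφ = 13.9415°,  Δλ = -19.3893°
a = sin²(Δφ/2) + cos φ₁ cos φ₂ sin²(Δλ/2) = 0.037214
c = 2·arcsin(√a) = 0.388255 rad = 22.2453°
d = R·c = 6356.8 × 0.388255 = 2468.1 km

2468 km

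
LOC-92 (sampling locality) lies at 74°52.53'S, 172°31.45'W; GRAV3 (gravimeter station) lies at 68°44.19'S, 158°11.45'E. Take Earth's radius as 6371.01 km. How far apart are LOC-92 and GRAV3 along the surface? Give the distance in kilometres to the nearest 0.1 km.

1204.8 km

LOC-92: φ = -74.87550°, λ = -172.52417°
GRAV3: φ = -68.73650°, λ = +158.19083°
Δφ = 6.1390°,  Δλ = -29.2850°
a = sin²(Δφ/2) + cos φ₁ cos φ₂ sin²(Δλ/2) = 0.008914
c = 2·arcsin(√a) = 0.189108 rad = 10.8351°
d = R·c = 6371.01 × 0.189108 = 1204.8 km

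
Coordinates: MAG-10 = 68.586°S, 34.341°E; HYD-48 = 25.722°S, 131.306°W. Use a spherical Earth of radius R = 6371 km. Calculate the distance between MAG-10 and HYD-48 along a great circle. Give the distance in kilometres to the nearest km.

9463 km

Δφ = 42.8640°,  Δλ = -165.6470°
a = sin²(Δφ/2) + cos φ₁ cos φ₂ sin²(Δλ/2) = 0.457308
c = 2·arcsin(√a) = 1.485307 rad = 85.1018°
d = R·c = 6371 × 1.485307 = 9462.9 km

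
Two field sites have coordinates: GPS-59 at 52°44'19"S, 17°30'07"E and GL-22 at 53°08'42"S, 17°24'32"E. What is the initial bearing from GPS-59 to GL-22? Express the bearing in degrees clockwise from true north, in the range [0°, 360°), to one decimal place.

187.8°

GPS-59: φ = -52.73861°, λ = +17.50194°
GL-22: φ = -53.14500°, λ = +17.40889°
Δλ = -0.0931°
y = sin Δλ · cos φ₂ = -0.000974
x = cos φ₁ sin φ₂ − sin φ₁ cos φ₂ cos Δλ = -0.007093
θ = atan2(y, x) = -172.1805° → 187.8195° (mod 360°)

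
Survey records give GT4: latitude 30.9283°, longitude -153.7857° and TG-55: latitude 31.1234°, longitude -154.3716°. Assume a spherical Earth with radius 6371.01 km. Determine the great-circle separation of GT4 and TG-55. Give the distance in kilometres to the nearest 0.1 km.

59.9 km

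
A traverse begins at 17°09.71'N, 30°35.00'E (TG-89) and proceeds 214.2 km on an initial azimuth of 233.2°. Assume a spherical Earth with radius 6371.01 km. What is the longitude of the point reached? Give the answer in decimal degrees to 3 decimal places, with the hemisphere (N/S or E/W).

28.979°E

TG-89: φ = +17.16183°, λ = +30.58333°
δ = d/R = 214.2/6371.01 = 0.033621 rad
φ₂ = arcsin(sin φ₁ cos δ + cos φ₁ sin δ cos θ)
   = arcsin(0.29507·0.99943 + 0.95548·0.03361·-0.59902) = 16.00167°
λ₂ = λ₁ + atan2(sin θ sin δ cos φ₁, cos δ − sin φ₁ sin φ₂) = 28.97877°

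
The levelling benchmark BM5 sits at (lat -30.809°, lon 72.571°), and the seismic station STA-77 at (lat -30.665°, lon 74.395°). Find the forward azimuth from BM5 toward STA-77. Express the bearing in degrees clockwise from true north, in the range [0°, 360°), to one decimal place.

85.2°

Δλ = 1.8240°
y = sin Δλ · cos φ₂ = 0.027379
x = cos φ₁ sin φ₂ − sin φ₁ cos φ₂ cos Δλ = 0.002290
θ = atan2(y, x) = 85.2187° → 85.2187° (mod 360°)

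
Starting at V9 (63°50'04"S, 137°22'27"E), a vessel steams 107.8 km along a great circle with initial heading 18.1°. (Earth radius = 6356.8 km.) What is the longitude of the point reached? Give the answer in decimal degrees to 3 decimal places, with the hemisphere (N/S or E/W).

138.037°E

V9: φ = -63.83444°, λ = +137.37417°
δ = d/R = 107.8/6356.8 = 0.016958 rad
φ₂ = arcsin(sin φ₁ cos δ + cos φ₁ sin δ cos θ)
   = arcsin(-0.89752·0.99986 + 0.44097·0.01696·0.95052) = -62.90933°
λ₂ = λ₁ + atan2(sin θ sin δ cos φ₁, cos δ − sin φ₁ sin φ₂) = 138.03700°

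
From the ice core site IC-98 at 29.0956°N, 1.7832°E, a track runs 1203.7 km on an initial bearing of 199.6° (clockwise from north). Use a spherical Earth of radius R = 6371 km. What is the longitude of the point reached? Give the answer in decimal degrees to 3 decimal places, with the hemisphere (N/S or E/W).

2.034°W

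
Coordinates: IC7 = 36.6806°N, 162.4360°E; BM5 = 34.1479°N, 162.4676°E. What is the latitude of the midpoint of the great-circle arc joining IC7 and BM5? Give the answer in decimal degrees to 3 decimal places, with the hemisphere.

Bx = cos φ₂ cos Δλ = 0.827591,  By = cos φ₂ sin Δλ = 0.000456
φₘ = atan2(sin φ₁ + sin φ₂, √((cos φ₁ + Bx)² + By²)) = 35.41425°
λₘ = λ₁ + atan2(By, cos φ₁ + Bx) = 162.45205°

35.414°N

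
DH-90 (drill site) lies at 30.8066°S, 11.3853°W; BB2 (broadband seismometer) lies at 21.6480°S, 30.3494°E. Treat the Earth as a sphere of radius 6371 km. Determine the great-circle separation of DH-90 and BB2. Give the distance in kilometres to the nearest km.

Δφ = 9.1586°,  Δλ = 41.7347°
a = sin²(Δφ/2) + cos φ₁ cos φ₂ sin²(Δλ/2) = 0.107667
c = 2·arcsin(√a) = 0.668639 rad = 38.3102°
d = R·c = 6371 × 0.668639 = 4259.9 km

4260 km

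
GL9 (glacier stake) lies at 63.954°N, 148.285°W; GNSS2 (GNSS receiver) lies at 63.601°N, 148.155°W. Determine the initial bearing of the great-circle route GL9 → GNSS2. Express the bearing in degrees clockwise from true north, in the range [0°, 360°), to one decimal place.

Δλ = 0.1300°
y = sin Δλ · cos φ₂ = 0.001009
x = cos φ₁ sin φ₂ − sin φ₁ cos φ₂ cos Δλ = -0.006160
θ = atan2(y, x) = 170.6993° → 170.6993° (mod 360°)

170.7°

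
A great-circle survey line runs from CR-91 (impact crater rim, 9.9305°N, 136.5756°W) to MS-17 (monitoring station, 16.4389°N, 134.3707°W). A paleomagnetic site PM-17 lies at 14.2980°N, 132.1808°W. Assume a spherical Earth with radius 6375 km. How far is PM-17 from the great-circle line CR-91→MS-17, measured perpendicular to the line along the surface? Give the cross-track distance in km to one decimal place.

δ₁₃ = central angle CR-91→PM-17 = 0.106919 rad  (haversine)
θ₁₃ = bearing CR-91→PM-17 = 44.093°,  θ₁₂ = bearing CR-91→MS-17 = 18.014°
dₓₜ = R·arcsin(sin δ₁₃ · sin(θ₁₃ − θ₁₂)) = 6375·arcsin(0.10672·sin(26.078°)) = 299.174 km
|dₓₜ| = 299.174 km

299.2 km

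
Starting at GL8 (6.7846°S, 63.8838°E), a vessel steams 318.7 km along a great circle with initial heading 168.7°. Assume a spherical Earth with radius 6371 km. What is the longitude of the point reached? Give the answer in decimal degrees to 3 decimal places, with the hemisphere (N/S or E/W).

64.453°E

δ = d/R = 318.7/6371 = 0.050024 rad
φ₂ = arcsin(sin φ₁ cos δ + cos φ₁ sin δ cos θ)
   = arcsin(-0.11814·0.99875 + 0.99300·0.05000·-0.98061) = -9.59480°
λ₂ = λ₁ + atan2(sin θ sin δ cos φ₁, cos δ − sin φ₁ sin φ₂) = 64.45315°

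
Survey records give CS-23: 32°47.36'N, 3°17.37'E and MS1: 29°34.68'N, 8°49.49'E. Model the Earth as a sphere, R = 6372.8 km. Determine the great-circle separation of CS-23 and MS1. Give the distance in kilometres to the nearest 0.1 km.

CS-23: φ = +32.78933°, λ = +3.28950°
MS1: φ = +29.57800°, λ = +8.82483°
Δφ = -3.2113°,  Δλ = 5.5353°
a = sin²(Δφ/2) + cos φ₁ cos φ₂ sin²(Δλ/2) = 0.002490
c = 2·arcsin(√a) = 0.099837 rad = 5.7202°
d = R·c = 6372.8 × 0.099837 = 636.2 km

636.2 km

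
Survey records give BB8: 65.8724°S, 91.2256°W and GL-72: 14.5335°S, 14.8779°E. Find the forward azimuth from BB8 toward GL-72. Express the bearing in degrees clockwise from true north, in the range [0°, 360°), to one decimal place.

110.5°

Δλ = 106.1035°
y = sin Δλ · cos φ₂ = 0.930019
x = cos φ₁ sin φ₂ − sin φ₁ cos φ₂ cos Δλ = -0.347620
θ = atan2(y, x) = 110.4946° → 110.4946° (mod 360°)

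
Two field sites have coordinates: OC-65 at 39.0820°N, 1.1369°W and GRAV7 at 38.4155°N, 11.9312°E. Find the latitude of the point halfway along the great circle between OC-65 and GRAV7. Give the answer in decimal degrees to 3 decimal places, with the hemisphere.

Bx = cos φ₂ cos Δλ = 0.763234,  By = cos φ₂ sin Δλ = 0.177162
φₘ = atan2(sin φ₁ + sin φ₂, √((cos φ₁ + Bx)² + By²)) = 38.93114°
λₘ = λ₁ + atan2(By, cos φ₁ + Bx) = 5.42778°

38.931°N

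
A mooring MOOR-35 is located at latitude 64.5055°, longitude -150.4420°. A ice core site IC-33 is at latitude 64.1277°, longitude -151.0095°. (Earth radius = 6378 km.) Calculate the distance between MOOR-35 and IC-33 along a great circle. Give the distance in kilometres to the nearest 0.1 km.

Δφ = -0.3778°,  Δλ = -0.5675°
a = sin²(Δφ/2) + cos φ₁ cos φ₂ sin²(Δλ/2) = 0.000015
c = 2·arcsin(√a) = 0.007868 rad = 0.4508°
d = R·c = 6378 × 0.007868 = 50.2 km

50.2 km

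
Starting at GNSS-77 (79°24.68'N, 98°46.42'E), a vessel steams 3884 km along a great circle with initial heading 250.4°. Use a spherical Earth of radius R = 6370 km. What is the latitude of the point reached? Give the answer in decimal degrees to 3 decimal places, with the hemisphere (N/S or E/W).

50.403°N

GNSS-77: φ = +79.41133°, λ = +98.77367°
δ = d/R = 3884/6370 = 0.609733 rad
φ₂ = arcsin(sin φ₁ cos δ + cos φ₁ sin δ cos θ)
   = arcsin(0.98297·0.81980 + 0.18376·0.57265·-0.33545) = 50.40260°
λ₂ = λ₁ + atan2(sin θ sin δ cos φ₁, cos δ − sin φ₁ sin φ₂) = 40.95448°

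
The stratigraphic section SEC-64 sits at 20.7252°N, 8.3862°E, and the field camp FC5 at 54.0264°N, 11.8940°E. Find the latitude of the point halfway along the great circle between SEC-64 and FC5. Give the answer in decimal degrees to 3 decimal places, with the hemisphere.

Bx = cos φ₂ cos Δλ = 0.586312,  By = cos φ₂ sin Δλ = 0.035940
φₘ = atan2(sin φ₁ + sin φ₂, √((cos φ₁ + Bx)² + By²)) = 37.38808°
λₘ = λ₁ + atan2(By, cos φ₁ + Bx) = 9.73929°

37.388°N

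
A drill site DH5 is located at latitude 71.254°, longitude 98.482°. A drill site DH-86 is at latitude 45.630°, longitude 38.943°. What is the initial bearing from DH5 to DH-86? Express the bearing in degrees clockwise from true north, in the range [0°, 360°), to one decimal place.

260.0°

Δλ = -59.5390°
y = sin Δλ · cos φ₂ = -0.602769
x = cos φ₁ sin φ₂ − sin φ₁ cos φ₂ cos Δλ = -0.105970
θ = atan2(y, x) = -99.9710° → 260.0290° (mod 360°)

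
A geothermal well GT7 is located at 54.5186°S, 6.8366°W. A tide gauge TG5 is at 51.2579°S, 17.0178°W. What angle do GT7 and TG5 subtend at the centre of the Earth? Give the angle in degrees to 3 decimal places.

Δφ = 3.2607°,  Δλ = -10.1812°
a = sin²(Δφ/2) + cos φ₁ cos φ₂ sin²(Δλ/2) = 0.003669
c = 2·arcsin(√a) = 0.121225 rad = 6.9457°

6.946°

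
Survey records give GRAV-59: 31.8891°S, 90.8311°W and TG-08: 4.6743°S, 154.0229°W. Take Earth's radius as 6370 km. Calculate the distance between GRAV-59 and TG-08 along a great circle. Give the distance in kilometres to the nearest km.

7212 km

Δφ = 27.2148°,  Δλ = -63.1918°
a = sin²(Δφ/2) + cos φ₁ cos φ₂ sin²(Δλ/2) = 0.287644
c = 2·arcsin(√a) = 1.132152 rad = 64.8675°
d = R·c = 6370 × 1.132152 = 7211.8 km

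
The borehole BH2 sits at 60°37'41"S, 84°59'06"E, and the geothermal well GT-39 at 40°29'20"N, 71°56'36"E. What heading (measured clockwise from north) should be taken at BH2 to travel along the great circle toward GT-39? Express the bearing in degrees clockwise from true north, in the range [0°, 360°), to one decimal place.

349.9°

BH2: φ = -60.62806°, λ = +84.98500°
GT-39: φ = +40.48889°, λ = +71.94333°
Δλ = -13.0417°
y = sin Δλ · cos φ₂ = -0.171621
x = cos φ₁ sin φ₂ − sin φ₁ cos φ₂ cos Δλ = 0.964140
θ = atan2(y, x) = -10.0932° → 349.9068° (mod 360°)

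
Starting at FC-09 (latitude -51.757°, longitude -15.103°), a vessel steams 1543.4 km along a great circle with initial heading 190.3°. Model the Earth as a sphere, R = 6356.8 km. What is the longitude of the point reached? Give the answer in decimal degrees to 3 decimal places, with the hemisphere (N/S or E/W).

δ = d/R = 1543.4/6356.8 = 0.242795 rad
φ₂ = arcsin(sin φ₁ cos δ + cos φ₁ sin δ cos θ)
   = arcsin(-0.78539·0.97067 + 0.61900·0.24042·-0.98389) = -65.33676°
λ₂ = λ₁ + atan2(sin θ sin δ cos φ₁, cos δ − sin φ₁ sin φ₂) = -21.01589°

21.016°W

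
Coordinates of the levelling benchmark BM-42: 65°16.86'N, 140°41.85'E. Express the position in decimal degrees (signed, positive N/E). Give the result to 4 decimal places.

lat: 65.2810° N → +65.2810°
lon: 140.6975° E → +140.6975°

+65.2810°, +140.6975°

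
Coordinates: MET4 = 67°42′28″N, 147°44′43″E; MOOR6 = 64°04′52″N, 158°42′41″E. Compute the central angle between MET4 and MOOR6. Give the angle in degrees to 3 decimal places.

5.749°

MET4: φ = +67.70778°, λ = +147.74528°
MOOR6: φ = +64.08111°, λ = +158.71139°
Δφ = -3.6267°,  Δλ = 10.9661°
a = sin²(Δφ/2) + cos φ₁ cos φ₂ sin²(Δλ/2) = 0.002515
c = 2·arcsin(√a) = 0.100344 rad = 5.7493°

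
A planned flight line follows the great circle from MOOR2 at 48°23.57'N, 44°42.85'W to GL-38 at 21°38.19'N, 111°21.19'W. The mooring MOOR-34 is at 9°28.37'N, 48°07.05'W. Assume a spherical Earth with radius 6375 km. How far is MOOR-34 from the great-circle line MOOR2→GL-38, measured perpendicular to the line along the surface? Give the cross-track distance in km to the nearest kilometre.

4299 km

MOOR2: φ = +48.39283°, λ = -44.71417°
GL-38: φ = +21.63650°, λ = -111.35317°
MOOR-34: φ = +9.47283°, λ = -48.11750°
δ₁₃ = central angle MOOR2→MOOR-34 = 0.681119 rad  (haversine)
θ₁₃ = bearing MOOR2→MOOR-34 = 185.336°,  θ₁₂ = bearing MOOR2→GL-38 = 267.936°
dₓₜ = R·arcsin(sin δ₁₃ · sin(θ₁₃ − θ₁₂)) = 6375·arcsin(0.62966·sin(-82.600°)) = -4299.209 km
|dₓₜ| = 4299.209 km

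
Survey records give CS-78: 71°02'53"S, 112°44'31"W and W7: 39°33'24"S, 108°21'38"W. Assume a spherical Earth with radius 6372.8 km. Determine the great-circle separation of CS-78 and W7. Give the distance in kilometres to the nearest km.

3512 km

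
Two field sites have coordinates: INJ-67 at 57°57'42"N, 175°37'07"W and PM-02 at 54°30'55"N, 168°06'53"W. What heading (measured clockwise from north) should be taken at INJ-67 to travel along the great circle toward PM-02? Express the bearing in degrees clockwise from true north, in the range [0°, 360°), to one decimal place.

126.4°

INJ-67: φ = +57.96167°, λ = -175.61861°
PM-02: φ = +54.51528°, λ = -168.11472°
Δλ = 7.5039°
y = sin Δλ · cos φ₂ = 0.075808
x = cos φ₁ sin φ₂ − sin φ₁ cos φ₂ cos Δλ = -0.055900
θ = atan2(y, x) = 126.4050° → 126.4050° (mod 360°)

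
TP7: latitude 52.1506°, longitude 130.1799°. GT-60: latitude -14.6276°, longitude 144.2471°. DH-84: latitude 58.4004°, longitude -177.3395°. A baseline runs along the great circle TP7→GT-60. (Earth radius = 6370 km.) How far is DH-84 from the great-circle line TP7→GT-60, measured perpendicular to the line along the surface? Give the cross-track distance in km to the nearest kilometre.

δ₁₃ = central angle TP7→DH-84 = 0.518917 rad  (haversine)
θ₁₃ = bearing TP7→DH-84 = 56.929°,  θ₁₂ = bearing TP7→GT-60 = 165.294°
dₓₜ = R·arcsin(sin δ₁₃ · sin(θ₁₃ − θ₁₂)) = 6370·arcsin(0.49594·sin(-108.365°)) = -3121.691 km
|dₓₜ| = 3121.691 km

3122 km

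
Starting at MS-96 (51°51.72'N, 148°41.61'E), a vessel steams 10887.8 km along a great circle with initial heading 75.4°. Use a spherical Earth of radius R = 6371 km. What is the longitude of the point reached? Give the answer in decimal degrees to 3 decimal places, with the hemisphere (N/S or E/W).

104.944°W

MS-96: φ = +51.86200°, λ = +148.69350°
δ = d/R = 10887.8/6371 = 1.708962 rad
φ₂ = arcsin(sin φ₁ cos δ + cos φ₁ sin δ cos θ)
   = arcsin(0.78653·-0.13773 + 0.61756·0.99047·0.25207) = 2.62840°
λ₂ = λ₁ + atan2(sin θ sin δ cos φ₁, cos δ − sin φ₁ sin φ₂) = -104.94359°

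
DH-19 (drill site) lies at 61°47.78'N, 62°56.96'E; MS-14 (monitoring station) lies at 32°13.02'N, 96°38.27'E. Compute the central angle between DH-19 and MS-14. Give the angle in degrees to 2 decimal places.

36.63°

DH-19: φ = +61.79633°, λ = +62.94933°
MS-14: φ = +32.21700°, λ = +96.63783°
Δφ = -29.5793°,  Δλ = 33.6885°
a = sin²(Δφ/2) + cos φ₁ cos φ₂ sin²(Δλ/2) = 0.098737
c = 2·arcsin(√a) = 0.639280 rad = 36.6280°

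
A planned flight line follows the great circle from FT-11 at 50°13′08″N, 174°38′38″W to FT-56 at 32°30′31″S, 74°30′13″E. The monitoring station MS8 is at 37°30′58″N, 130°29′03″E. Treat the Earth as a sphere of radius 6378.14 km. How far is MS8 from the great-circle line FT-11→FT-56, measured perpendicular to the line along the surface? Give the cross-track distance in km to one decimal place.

836.3 km

FT-11: φ = +50.21889°, λ = -174.64389°
FT-56: φ = -32.50861°, λ = +74.50361°
MS8: φ = +37.51611°, λ = +130.48417°
δ₁₃ = central angle FT-11→MS8 = 0.707433 rad  (haversine)
θ₁₃ = bearing FT-11→MS8 = 273.433°,  θ₁₂ = bearing FT-11→FT-56 = 261.827°
dₓₜ = R·arcsin(sin δ₁₃ · sin(θ₁₃ − θ₁₂)) = 6378.14·arcsin(0.64988·sin(11.606°)) = 836.322 km
|dₓₜ| = 836.322 km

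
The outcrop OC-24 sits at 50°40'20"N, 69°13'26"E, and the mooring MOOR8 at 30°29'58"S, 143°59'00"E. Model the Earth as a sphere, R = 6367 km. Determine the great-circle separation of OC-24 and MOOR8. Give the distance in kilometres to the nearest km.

11604 km

OC-24: φ = +50.67222°, λ = +69.22389°
MOOR8: φ = -30.49944°, λ = +143.98333°
Δφ = -81.1717°,  Δλ = 74.7594°
a = sin²(Δφ/2) + cos φ₁ cos φ₂ sin²(Δλ/2) = 0.624523
c = 2·arcsin(√a) = 1.822491 rad = 104.4211°
d = R·c = 6367 × 1.822491 = 11603.8 km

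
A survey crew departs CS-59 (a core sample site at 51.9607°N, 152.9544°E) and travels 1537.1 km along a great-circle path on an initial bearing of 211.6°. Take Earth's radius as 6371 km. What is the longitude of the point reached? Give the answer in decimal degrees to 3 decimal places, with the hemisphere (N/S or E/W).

143.583°E

δ = d/R = 1537.1/6371 = 0.241265 rad
φ₂ = arcsin(sin φ₁ cos δ + cos φ₁ sin δ cos θ)
   = arcsin(0.78759·0.97104 + 0.61620·0.23893·-0.85173) = 39.74540°
λ₂ = λ₁ + atan2(sin θ sin δ cos φ₁, cos δ − sin φ₁ sin φ₂) = 143.58337°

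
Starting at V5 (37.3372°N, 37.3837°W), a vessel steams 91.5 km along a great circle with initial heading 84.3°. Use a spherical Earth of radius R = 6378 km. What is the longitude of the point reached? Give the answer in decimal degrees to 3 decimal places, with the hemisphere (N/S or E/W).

δ = d/R = 91.5/6378 = 0.014346 rad
φ₂ = arcsin(sin φ₁ cos δ + cos φ₁ sin δ cos θ)
   = arcsin(0.60650·0.99990 + 0.79508·0.01435·0.09932) = 37.41438°
λ₂ = λ₁ + atan2(sin θ sin δ cos φ₁, cos δ − sin φ₁ sin φ₂) = -36.35390°

36.354°W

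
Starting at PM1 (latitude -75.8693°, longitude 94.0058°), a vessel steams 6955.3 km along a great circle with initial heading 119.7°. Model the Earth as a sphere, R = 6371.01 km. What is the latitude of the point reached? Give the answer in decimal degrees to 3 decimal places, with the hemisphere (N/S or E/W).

δ = d/R = 6955.3/6371.01 = 1.091711 rad
φ₂ = arcsin(sin φ₁ cos δ + cos φ₁ sin δ cos θ)
   = arcsin(-0.96974·0.46097 + 0.24413·0.88742·-0.49546) = -33.66667°
λ₂ = λ₁ + atan2(sin θ sin δ cos φ₁, cos δ − sin φ₁ sin φ₂) = -153.84119°

33.667°S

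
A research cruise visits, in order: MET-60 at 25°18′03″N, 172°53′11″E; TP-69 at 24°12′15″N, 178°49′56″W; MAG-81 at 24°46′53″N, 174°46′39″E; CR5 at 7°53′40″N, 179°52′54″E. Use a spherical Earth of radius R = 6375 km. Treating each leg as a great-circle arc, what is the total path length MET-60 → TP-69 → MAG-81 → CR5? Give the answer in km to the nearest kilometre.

MET-60: φ = +25.30083°, λ = +172.88639°
TP-69: φ = +24.20417°, λ = -178.83222°
MAG-81: φ = +24.78139°, λ = +174.77750°
CR5: φ = +7.89444°, λ = +179.88167°
MET-60→TP-69: c = 0.132623 rad, d = 845.47 km
TP-69→MAG-81: c = 0.101984 rad, d = 650.15 km
MAG-81→CR5: c = 0.306771 rad, d = 1955.66 km
Total = 845.47 + 650.15 + 1955.66 = 3451.29 km

3451 km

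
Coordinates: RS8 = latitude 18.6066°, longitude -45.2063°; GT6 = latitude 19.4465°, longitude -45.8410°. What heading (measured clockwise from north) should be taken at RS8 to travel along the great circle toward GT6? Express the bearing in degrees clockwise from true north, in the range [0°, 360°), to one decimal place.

Δλ = -0.6347°
y = sin Δλ · cos φ₂ = -0.010445
x = cos φ₁ sin φ₂ − sin φ₁ cos φ₂ cos Δλ = 0.014677
θ = atan2(y, x) = -35.4391° → 324.5609° (mod 360°)

324.6°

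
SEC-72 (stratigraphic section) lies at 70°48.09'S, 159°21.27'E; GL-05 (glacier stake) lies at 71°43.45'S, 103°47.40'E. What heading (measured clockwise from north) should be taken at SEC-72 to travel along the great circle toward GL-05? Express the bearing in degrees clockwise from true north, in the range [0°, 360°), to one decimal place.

240.8°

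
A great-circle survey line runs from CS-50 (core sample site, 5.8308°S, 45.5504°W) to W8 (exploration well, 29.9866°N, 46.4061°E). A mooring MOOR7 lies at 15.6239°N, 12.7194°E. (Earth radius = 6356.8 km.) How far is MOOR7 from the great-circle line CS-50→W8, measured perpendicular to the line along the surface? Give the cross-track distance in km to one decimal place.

820.7 km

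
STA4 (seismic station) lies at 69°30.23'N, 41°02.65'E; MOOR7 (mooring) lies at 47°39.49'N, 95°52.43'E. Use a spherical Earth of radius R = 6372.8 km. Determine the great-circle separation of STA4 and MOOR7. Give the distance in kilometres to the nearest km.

STA4: φ = +69.50383°, λ = +41.04417°
MOOR7: φ = +47.65817°, λ = +95.87383°
Δφ = -21.8457°,  Δλ = 54.8297°
a = sin²(Δφ/2) + cos φ₁ cos φ₂ sin²(Δλ/2) = 0.085902
c = 2·arcsin(√a) = 0.594917 rad = 34.0862°
d = R·c = 6372.8 × 0.594917 = 3791.3 km

3791 km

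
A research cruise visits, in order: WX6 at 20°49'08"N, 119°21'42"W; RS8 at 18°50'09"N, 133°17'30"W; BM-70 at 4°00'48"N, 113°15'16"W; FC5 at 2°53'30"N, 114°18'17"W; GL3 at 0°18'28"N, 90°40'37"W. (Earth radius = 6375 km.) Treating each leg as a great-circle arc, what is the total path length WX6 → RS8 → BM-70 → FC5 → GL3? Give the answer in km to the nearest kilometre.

7020 km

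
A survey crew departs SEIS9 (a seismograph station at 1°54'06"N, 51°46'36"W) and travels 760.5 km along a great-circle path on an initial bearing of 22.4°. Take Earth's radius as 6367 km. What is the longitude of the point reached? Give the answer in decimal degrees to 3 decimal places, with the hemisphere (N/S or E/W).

SEIS9: φ = +1.90167°, λ = -51.77667°
δ = d/R = 760.5/6367 = 0.119444 rad
φ₂ = arcsin(sin φ₁ cos δ + cos φ₁ sin δ cos θ)
   = arcsin(0.03318·0.99288 + 0.99945·0.11916·0.92455) = 8.22474°
λ₂ = λ₁ + atan2(sin θ sin δ cos φ₁, cos δ − sin φ₁ sin φ₂) = -49.14699°

49.147°W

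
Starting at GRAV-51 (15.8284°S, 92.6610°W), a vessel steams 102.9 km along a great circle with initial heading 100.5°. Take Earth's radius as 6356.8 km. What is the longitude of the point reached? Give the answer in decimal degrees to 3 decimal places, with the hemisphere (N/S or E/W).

δ = d/R = 102.9/6356.8 = 0.016187 rad
φ₂ = arcsin(sin φ₁ cos δ + cos φ₁ sin δ cos θ)
   = arcsin(-0.27276·0.99987 + 0.96208·0.01619·-0.18224) = -15.99535°
λ₂ = λ₁ + atan2(sin θ sin δ cos φ₁, cos δ − sin φ₁ sin φ₂) = -91.71233°

91.712°W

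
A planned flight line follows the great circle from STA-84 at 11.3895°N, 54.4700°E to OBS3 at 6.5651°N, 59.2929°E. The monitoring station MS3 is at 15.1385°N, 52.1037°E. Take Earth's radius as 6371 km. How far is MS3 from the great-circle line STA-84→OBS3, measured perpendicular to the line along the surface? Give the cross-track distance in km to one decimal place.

116.1 km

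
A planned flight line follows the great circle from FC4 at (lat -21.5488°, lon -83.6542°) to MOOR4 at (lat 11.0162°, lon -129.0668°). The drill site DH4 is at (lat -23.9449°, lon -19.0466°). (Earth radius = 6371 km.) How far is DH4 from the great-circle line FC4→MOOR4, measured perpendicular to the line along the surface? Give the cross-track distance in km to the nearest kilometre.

δ₁₃ = central angle FC4→DH4 = 1.031437 rad  (haversine)
θ₁₃ = bearing FC4→DH4 = 105.794°,  θ₁₂ = bearing FC4→MOOR4 = 301.645°
dₓₜ = R·arcsin(sin δ₁₃ · sin(θ₁₃ − θ₁₂)) = 6371·arcsin(0.85804·sin(-195.851°)) = 1507.097 km
|dₓₜ| = 1507.097 km

1507 km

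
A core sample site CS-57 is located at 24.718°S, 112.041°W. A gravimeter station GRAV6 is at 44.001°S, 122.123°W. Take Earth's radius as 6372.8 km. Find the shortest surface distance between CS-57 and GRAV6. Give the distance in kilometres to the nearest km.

Δφ = -19.2830°,  Δλ = -10.0820°
a = sin²(Δφ/2) + cos φ₁ cos φ₂ sin²(Δλ/2) = 0.033095
c = 2·arcsin(√a) = 0.365881 rad = 20.9634°
d = R·c = 6372.8 × 0.365881 = 2331.7 km

2332 km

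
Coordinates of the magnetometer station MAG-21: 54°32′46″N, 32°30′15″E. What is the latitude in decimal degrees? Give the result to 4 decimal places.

54° + 32′/60 + 46″/3600 = 54 + 0.53333 + 0.01278 = 54.5461°

54.5461°N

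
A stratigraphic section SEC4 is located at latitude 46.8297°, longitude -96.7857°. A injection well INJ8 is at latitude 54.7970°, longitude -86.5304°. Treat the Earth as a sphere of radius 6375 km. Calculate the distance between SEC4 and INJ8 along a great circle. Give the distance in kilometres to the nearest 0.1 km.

1140.3 km

Δφ = 7.9673°,  Δλ = 10.2553°
a = sin²(Δφ/2) + cos φ₁ cos φ₂ sin²(Δλ/2) = 0.007977
c = 2·arcsin(√a) = 0.178864 rad = 10.2482°
d = R·c = 6375 × 0.178864 = 1140.3 km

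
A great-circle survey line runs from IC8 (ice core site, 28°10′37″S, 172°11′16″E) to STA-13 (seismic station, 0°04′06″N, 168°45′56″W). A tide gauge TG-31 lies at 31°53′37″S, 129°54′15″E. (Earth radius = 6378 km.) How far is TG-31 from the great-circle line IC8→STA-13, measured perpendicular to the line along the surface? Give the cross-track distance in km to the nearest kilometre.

2361 km

IC8: φ = -28.17694°, λ = +172.18778°
STA-13: φ = +0.06833°, λ = -168.76556°
TG-31: φ = -31.89361°, λ = +129.90417°
δ₁₃ = central angle IC8→TG-31 = 0.638187 rad  (haversine)
θ₁₃ = bearing IC8→TG-31 = 253.507°,  θ₁₂ = bearing IC8→STA-13 = 36.108°
dₓₜ = R·arcsin(sin δ₁₃ · sin(θ₁₃ − θ₁₂)) = 6378·arcsin(0.59574·sin(217.399°)) = -2361.351 km
|dₓₜ| = 2361.351 km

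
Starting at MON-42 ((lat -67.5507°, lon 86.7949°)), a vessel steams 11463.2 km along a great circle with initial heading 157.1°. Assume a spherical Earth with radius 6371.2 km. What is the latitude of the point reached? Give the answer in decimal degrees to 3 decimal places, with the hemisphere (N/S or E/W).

δ = d/R = 11463.2/6371.2 = 1.799221 rad
φ₂ = arcsin(sin φ₁ cos δ + cos φ₁ sin δ cos θ)
   = arcsin(-0.92422·-0.22644 + 0.38187·0.97402·-0.92119) = -7.66312°
λ₂ = λ₁ + atan2(sin θ sin δ cos φ₁, cos δ − sin φ₁ sin φ₂) = -115.68948°

7.663°S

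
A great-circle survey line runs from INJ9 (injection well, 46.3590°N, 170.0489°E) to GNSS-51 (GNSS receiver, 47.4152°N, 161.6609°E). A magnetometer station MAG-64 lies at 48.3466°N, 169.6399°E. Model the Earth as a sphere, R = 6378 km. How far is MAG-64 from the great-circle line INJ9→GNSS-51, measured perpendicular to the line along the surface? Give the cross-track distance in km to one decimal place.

208.2 km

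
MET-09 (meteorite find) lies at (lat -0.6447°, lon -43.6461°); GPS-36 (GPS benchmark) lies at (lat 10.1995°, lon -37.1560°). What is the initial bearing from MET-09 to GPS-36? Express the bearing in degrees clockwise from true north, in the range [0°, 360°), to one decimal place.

Δλ = 6.4901°
y = sin Δλ · cos φ₂ = 0.111245
x = cos φ₁ sin φ₂ − sin φ₁ cos φ₂ cos Δλ = 0.188068
θ = atan2(y, x) = 30.6050° → 30.6050° (mod 360°)

30.6°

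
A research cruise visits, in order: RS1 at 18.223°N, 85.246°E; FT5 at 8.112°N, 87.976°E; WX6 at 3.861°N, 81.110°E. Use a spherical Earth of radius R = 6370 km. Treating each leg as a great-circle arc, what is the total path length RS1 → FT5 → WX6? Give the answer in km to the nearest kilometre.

RS1→FT5: c = 0.182449 rad, d = 1162.20 km
FT5→WX6: c = 0.140363 rad, d = 894.11 km
Total = 1162.20 + 894.11 = 2056.32 km

2056 km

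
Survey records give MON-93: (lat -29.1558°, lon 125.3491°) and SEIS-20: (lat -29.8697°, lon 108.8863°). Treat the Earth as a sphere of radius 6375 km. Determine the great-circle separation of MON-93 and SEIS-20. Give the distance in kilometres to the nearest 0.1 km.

Δφ = -0.7139°,  Δλ = -16.4628°
a = sin²(Δφ/2) + cos φ₁ cos φ₂ sin²(Δλ/2) = 0.015562
c = 2·arcsin(√a) = 0.250145 rad = 14.3323°
d = R·c = 6375 × 0.250145 = 1594.7 km

1594.7 km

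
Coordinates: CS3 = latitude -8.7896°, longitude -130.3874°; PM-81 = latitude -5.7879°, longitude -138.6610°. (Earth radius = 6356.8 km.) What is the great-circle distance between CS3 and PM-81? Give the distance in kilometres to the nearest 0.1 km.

Δφ = 3.0017°,  Δλ = -8.2736°
a = sin²(Δφ/2) + cos φ₁ cos φ₂ sin²(Δλ/2) = 0.005803
c = 2·arcsin(√a) = 0.152497 rad = 8.7374°
d = R·c = 6356.8 × 0.152497 = 969.4 km

969.4 km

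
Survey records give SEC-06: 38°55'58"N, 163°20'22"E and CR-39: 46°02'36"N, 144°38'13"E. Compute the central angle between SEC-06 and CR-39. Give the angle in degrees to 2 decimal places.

15.46°

SEC-06: φ = +38.93278°, λ = +163.33944°
CR-39: φ = +46.04333°, λ = +144.63694°
Δφ = 7.1106°,  Δλ = -18.7025°
a = sin²(Δφ/2) + cos φ₁ cos φ₂ sin²(Δλ/2) = 0.018101
c = 2·arcsin(√a) = 0.269897 rad = 15.4640°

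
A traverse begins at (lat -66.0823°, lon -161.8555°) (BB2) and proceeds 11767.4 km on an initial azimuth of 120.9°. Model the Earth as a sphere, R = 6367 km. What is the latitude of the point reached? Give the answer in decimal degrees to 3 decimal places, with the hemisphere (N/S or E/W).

δ = d/R = 11767.4/6367 = 1.848186 rad
φ₂ = arcsin(sin φ₁ cos δ + cos φ₁ sin δ cos θ)
   = arcsin(-0.91413·-0.27385 + 0.40542·0.96177·-0.51354) = 2.87100°
λ₂ = λ₁ + atan2(sin θ sin δ cos φ₁, cos δ − sin φ₁ sin φ₂) = -37.57614°

2.871°N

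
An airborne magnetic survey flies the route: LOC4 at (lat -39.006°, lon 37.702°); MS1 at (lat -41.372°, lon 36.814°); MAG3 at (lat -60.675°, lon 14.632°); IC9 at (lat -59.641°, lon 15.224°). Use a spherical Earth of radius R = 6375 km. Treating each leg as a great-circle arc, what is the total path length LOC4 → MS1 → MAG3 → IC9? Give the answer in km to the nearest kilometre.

3016 km

LOC4→MS1: c = 0.042958 rad, d = 273.85 km
MS1→MAG3: c = 0.411349 rad, d = 2622.35 km
MAG3→IC9: c = 0.018765 rad, d = 119.62 km
Total = 273.85 + 2622.35 + 119.62 = 3015.83 km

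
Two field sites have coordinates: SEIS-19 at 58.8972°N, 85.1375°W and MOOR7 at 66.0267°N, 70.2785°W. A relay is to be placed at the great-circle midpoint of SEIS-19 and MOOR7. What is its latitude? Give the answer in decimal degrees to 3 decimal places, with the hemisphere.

62.657°N

Bx = cos φ₂ cos Δλ = 0.392724,  By = cos φ₂ sin Δλ = 0.104195
φₘ = atan2(sin φ₁ + sin φ₂, √((cos φ₁ + Bx)² + By²)) = 62.65666°
λₘ = λ₁ + atan2(By, cos φ₁ + Bx) = -78.60060°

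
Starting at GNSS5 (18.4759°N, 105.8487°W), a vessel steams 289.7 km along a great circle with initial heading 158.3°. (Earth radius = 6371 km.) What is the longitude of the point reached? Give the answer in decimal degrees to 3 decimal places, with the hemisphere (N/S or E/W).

104.847°W

δ = d/R = 289.7/6371 = 0.045472 rad
φ₂ = arcsin(sin φ₁ cos δ + cos φ₁ sin δ cos θ)
   = arcsin(0.31691·0.99897 + 0.94846·0.04546·-0.92913) = 16.05264°
λ₂ = λ₁ + atan2(sin θ sin δ cos φ₁, cos δ − sin φ₁ sin φ₂) = -104.84659°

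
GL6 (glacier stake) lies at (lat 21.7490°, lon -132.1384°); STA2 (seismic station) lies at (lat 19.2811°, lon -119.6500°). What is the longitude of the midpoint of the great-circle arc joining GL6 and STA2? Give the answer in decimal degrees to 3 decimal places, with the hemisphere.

Bx = cos φ₂ cos Δλ = 0.921577,  By = cos φ₂ sin Δλ = 0.204113
φₘ = atan2(sin φ₁ + sin φ₂, √((cos φ₁ + Bx)² + By²)) = 20.62720°
λₘ = λ₁ + atan2(By, cos φ₁ + Bx) = -125.84367°

125.844°W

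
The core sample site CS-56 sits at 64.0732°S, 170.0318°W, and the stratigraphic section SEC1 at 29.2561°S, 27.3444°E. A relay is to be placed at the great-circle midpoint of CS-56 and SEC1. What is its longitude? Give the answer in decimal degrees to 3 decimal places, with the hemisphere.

Bx = cos φ₂ cos Δλ = -0.832630,  By = cos φ₂ sin Δλ = -0.260550
φₘ = atan2(sin φ₁ + sin φ₂, √((cos φ₁ + Bx)² + By²)) = -71.16316°
λₘ = λ₁ + atan2(By, cos φ₁ + Bx) = 43.35079°

43.351°E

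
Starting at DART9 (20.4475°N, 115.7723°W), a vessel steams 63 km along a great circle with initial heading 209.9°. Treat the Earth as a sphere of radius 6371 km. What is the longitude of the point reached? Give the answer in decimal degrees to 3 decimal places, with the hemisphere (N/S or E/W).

116.073°W

δ = d/R = 63/6371 = 0.009889 rad
φ₂ = arcsin(sin φ₁ cos δ + cos φ₁ sin δ cos θ)
   = arcsin(0.34935·0.99995 + 0.93699·0.00989·-0.86690) = 19.95608°
λ₂ = λ₁ + atan2(sin θ sin δ cos φ₁, cos δ − sin φ₁ sin φ₂) = -116.07277°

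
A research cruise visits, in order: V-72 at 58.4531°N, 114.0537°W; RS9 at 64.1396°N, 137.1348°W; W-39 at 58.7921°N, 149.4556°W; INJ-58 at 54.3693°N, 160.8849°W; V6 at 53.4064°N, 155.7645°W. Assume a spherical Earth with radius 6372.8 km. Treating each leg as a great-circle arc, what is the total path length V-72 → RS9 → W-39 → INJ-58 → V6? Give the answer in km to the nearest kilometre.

3463 km

V-72→RS9: c = 0.215773 rad, d = 1375.08 km
RS9→W-39: c = 0.138367 rad, d = 881.79 km
W-39→INJ-58: c = 0.133992 rad, d = 853.91 km
INJ-58→V6: c = 0.055272 rad, d = 352.24 km
Total = 1375.08 + 881.79 + 853.91 + 352.24 = 3463.01 km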